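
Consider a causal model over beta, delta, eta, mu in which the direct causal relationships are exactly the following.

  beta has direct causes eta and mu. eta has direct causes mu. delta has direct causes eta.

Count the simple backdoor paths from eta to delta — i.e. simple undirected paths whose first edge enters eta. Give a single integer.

0

A backdoor path from eta to delta is any simple undirected path whose first edge points into eta (i.e. leaves eta via a parent).
Parents of eta: {mu}.
No simple path from any parent of eta reaches delta without revisiting eta, so there are no backdoor paths.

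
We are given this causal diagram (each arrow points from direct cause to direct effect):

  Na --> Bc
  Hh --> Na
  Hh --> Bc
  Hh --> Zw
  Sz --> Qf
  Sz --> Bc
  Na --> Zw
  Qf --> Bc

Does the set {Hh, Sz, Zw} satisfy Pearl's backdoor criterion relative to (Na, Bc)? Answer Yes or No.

No

Backdoor paths from Na to Bc (paths whose first edge points into Na):
  P1: Na <- Hh -> Bc
Condition 1 (no descendant of Na in the set): FAILS — Zw is a descendant of Na.
Condition 2 (every backdoor path blocked by {Hh, Sz, Zw}):
  P1: blocked at fork node Hh ∈ conditioning set.
{Hh, Sz, Zw} does not satisfy the backdoor criterion.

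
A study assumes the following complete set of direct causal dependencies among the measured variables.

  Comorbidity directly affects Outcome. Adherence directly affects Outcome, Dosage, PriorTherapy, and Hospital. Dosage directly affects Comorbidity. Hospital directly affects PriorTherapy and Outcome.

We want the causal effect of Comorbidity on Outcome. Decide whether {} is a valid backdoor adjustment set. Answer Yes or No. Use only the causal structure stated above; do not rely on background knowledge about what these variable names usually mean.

No

Backdoor paths from Comorbidity to Outcome (paths whose first edge points into Comorbidity):
  P1: Comorbidity <- Dosage <- Adherence -> Hospital -> Outcome
  P2: Comorbidity <- Dosage <- Adherence -> PriorTherapy <- Hospital -> Outcome
  P3: Comorbidity <- Dosage <- Adherence -> Outcome
Condition 1 (no descendant of Comorbidity in the set): holds — descendants of Comorbidity are {Outcome}; none are in {}.
Condition 2 (every backdoor path blocked by {}):
  P1: open — no interior node is in the conditioning set.
  P2: blocked at collider PriorTherapy (neither it nor any descendant is in the conditioning set).
  P3: open — no interior node is in the conditioning set.
{} does not satisfy the backdoor criterion.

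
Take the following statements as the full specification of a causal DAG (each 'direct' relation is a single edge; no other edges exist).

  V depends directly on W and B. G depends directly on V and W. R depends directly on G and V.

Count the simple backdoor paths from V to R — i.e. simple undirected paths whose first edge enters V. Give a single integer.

A backdoor path from V to R is any simple undirected path whose first edge points into V (i.e. leaves V via a parent).
Parents of V: {B, W}.
Enumerating:
  P1: V <- W -> G -> R
That exhausts the simple backdoor paths. Count: 1.

1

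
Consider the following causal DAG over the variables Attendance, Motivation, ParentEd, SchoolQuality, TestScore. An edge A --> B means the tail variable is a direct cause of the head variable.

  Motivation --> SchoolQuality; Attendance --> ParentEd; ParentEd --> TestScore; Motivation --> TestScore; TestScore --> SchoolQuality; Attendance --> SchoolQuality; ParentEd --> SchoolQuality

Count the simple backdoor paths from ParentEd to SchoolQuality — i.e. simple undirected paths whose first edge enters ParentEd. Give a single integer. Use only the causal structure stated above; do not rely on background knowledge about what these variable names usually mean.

A backdoor path from ParentEd to SchoolQuality is any simple undirected path whose first edge points into ParentEd (i.e. leaves ParentEd via a parent).
Parents of ParentEd: {Attendance}.
Enumerating:
  P1: ParentEd <- Attendance -> SchoolQuality
That exhausts the simple backdoor paths. Count: 1.

1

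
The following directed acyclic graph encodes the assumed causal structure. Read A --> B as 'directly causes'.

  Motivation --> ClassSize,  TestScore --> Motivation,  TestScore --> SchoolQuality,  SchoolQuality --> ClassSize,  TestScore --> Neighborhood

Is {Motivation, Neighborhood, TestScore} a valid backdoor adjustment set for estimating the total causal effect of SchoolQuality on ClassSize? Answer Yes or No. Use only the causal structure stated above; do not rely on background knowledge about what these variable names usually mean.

Backdoor paths from SchoolQuality to ClassSize (paths whose first edge points into SchoolQuality):
  P1: SchoolQuality <- TestScore -> Motivation -> ClassSize
Condition 1 (no descendant of SchoolQuality in the set): holds — descendants of SchoolQuality are {ClassSize}; none are in {Motivation, Neighborhood, TestScore}.
Condition 2 (every backdoor path blocked by {Motivation, Neighborhood, TestScore}):
  P1: blocked at fork node TestScore ∈ conditioning set.
{Motivation, Neighborhood, TestScore} satisfies the backdoor criterion.

Yes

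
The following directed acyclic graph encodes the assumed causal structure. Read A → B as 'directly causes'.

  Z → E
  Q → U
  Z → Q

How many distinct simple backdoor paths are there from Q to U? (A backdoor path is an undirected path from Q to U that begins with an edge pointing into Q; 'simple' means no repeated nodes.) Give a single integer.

A backdoor path from Q to U is any simple undirected path whose first edge points into Q (i.e. leaves Q via a parent).
Parents of Q: {Z}.
No simple path from any parent of Q reaches U without revisiting Q, so there are no backdoor paths.

0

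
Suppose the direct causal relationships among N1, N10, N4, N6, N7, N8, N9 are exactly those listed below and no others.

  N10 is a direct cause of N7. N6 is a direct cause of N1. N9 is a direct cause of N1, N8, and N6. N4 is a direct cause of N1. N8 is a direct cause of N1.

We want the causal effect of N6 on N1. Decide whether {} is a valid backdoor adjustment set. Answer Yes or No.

No

Backdoor paths from N6 to N1 (paths whose first edge points into N6):
  P1: N6 <- N9 -> N8 -> N1
  P2: N6 <- N9 -> N1
Condition 1 (no descendant of N6 in the set): holds — descendants of N6 are {N1}; none are in {}.
Condition 2 (every backdoor path blocked by {}):
  P1: open — no interior node is in the conditioning set.
  P2: open — no interior node is in the conditioning set.
{} does not satisfy the backdoor criterion.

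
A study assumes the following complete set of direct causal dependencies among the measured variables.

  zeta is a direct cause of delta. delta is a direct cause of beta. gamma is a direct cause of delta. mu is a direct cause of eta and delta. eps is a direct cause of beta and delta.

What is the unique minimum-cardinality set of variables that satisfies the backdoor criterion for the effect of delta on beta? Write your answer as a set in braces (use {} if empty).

{eps}

Variables eligible for adjustment (non-descendants of delta, excluding delta and beta): {eps, eta, gamma, mu, zeta}.
Backdoor paths from delta to beta:
  P1: delta <- eps -> beta
The empty set is not sufficient: P1 (delta <- eps -> beta) has no collider blocking it and no conditioned non-collider, so it is open.
Try {eps}:
  P1: blocked at fork node eps ∈ conditioning set.
{eps} contains no descendant of delta and blocks every backdoor path.
No other singleton works — e.g. {mu} leaves P1 open — so {eps} is the unique smallest valid adjustment set.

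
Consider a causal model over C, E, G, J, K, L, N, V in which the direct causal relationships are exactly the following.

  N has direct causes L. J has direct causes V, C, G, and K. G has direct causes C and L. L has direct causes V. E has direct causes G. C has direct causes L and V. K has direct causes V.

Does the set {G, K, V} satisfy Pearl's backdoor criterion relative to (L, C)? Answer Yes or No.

No

Backdoor paths from L to C (paths whose first edge points into L):
  P1: L <- V -> K -> J <- C
  P2: L <- V -> K -> J <- G <- C
  P3: L <- V -> C
  P4: L <- V -> J <- C
  P5: L <- V -> J <- G <- C
Condition 1 (no descendant of L in the set): FAILS — G is a descendant of L.
Condition 2 (every backdoor path blocked by {G, K, V}):
  P1: blocked at fork node V ∈ conditioning set.
  P2: blocked at fork node V ∈ conditioning set.
  P3: blocked at fork node V ∈ conditioning set.
  P4: blocked at fork node V ∈ conditioning set.
  P5: blocked at fork node V ∈ conditioning set.
{G, K, V} does not satisfy the backdoor criterion.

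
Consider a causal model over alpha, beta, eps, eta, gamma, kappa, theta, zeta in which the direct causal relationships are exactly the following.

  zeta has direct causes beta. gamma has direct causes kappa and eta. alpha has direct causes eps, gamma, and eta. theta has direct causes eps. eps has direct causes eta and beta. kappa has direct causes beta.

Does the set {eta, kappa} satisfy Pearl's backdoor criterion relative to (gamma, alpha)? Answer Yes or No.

Yes

Backdoor paths from gamma to alpha (paths whose first edge points into gamma):
  P1: gamma <- kappa <- beta -> eps <- eta -> alpha
  P2: gamma <- kappa <- beta -> eps -> alpha
  P3: gamma <- eta -> eps -> alpha
  P4: gamma <- eta -> alpha
Condition 1 (no descendant of gamma in the set): holds — descendants of gamma are {alpha}; none are in {eta, kappa}.
Condition 2 (every backdoor path blocked by {eta, kappa}):
  P1: blocked at chain node kappa ∈ conditioning set.
  P2: blocked at chain node kappa ∈ conditioning set.
  P3: blocked at fork node eta ∈ conditioning set.
  P4: blocked at fork node eta ∈ conditioning set.
{eta, kappa} satisfies the backdoor criterion.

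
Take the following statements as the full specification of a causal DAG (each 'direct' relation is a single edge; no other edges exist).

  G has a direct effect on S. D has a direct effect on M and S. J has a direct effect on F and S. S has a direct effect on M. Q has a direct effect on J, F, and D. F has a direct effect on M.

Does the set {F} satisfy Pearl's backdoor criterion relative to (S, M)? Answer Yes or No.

No

Backdoor paths from S to M (paths whose first edge points into S):
  P1: S <- D <- Q -> J -> F -> M
  P2: S <- D <- Q -> F -> M
  P3: S <- D -> M
  P4: S <- J <- Q -> D -> M
  P5: S <- J <- Q -> F -> M
  P6: S <- J -> F <- Q -> D -> M
  P7: S <- J -> F -> M
Condition 1 (no descendant of S in the set): holds — descendants of S are {M}; none are in {F}.
Condition 2 (every backdoor path blocked by {F}):
  P1: blocked at chain node F ∈ conditioning set.
  P2: blocked at chain node F ∈ conditioning set.
  P3: open — no interior node is in the conditioning set.
  P4: open — no interior node is in the conditioning set.
  P5: blocked at chain node F ∈ conditioning set.
  P6: open — collider(s) F are conditioned on (or have a conditioned descendant) and no non-collider on the path is in the set.
  P7: blocked at chain node F ∈ conditioning set.
{F} does not satisfy the backdoor criterion.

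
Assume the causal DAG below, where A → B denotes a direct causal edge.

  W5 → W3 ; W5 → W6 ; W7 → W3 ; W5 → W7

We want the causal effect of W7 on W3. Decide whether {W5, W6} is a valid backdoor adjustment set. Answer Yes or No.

Yes

Backdoor paths from W7 to W3 (paths whose first edge points into W7):
  P1: W7 <- W5 -> W3
Condition 1 (no descendant of W7 in the set): holds — descendants of W7 are {W3}; none are in {W5, W6}.
Condition 2 (every backdoor path blocked by {W5, W6}):
  P1: blocked at fork node W5 ∈ conditioning set.
{W5, W6} satisfies the backdoor criterion.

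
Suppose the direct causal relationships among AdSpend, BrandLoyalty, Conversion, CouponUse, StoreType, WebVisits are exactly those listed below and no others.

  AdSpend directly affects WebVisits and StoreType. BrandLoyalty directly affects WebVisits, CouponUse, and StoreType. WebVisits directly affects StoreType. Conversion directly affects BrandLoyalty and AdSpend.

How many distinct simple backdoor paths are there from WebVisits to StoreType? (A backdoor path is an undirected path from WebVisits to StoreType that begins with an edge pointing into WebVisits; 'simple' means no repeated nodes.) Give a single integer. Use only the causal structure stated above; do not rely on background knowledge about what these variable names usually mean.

A backdoor path from WebVisits to StoreType is any simple undirected path whose first edge points into WebVisits (i.e. leaves WebVisits via a parent).
Parents of WebVisits: {AdSpend, BrandLoyalty}.
Enumerating:
  P1: WebVisits <- BrandLoyalty <- Conversion -> AdSpend -> StoreType
  P2: WebVisits <- BrandLoyalty -> StoreType
  P3: WebVisits <- AdSpend <- Conversion -> BrandLoyalty -> StoreType
  P4: WebVisits <- AdSpend -> StoreType
That exhausts the simple backdoor paths. Count: 4.

4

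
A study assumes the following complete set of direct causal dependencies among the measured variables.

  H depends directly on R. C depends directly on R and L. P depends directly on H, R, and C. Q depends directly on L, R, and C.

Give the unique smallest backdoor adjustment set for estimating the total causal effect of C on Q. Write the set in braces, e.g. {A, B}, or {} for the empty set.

Variables eligible for adjustment (non-descendants of C, excluding C and Q): {H, L, R}.
Backdoor paths from C to Q:
  P1: C <- R -> Q
  P2: C <- L -> Q
The empty set is not sufficient: P1 (C <- R -> Q) has no collider blocking it and no conditioned non-collider, so it is open.
Try {L, R}:
  P1: blocked at fork node R ∈ conditioning set.
  P2: blocked at fork node L ∈ conditioning set.
{L, R} contains no descendant of C and blocks every backdoor path.
Every element of {L, R} is needed (dropping L leaves P2 open; dropping R leaves P1 open), so no proper subset is valid.
Among all size-2 subsets of the eligible variables, only {L, R} blocks every backdoor path, so it is the unique smallest valid adjustment set.

{L, R}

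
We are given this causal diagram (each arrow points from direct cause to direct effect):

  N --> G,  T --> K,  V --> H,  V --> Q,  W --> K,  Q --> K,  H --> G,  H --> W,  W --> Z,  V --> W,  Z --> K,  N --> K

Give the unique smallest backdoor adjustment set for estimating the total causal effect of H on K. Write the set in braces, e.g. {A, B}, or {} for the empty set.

Variables eligible for adjustment (non-descendants of H, excluding H and K): {N, Q, T, V}.
Backdoor paths from H to K:
  P1: H <- V -> W -> Z -> K
  P2: H <- V -> W -> K
  P3: H <- V -> Q -> K
The empty set is not sufficient: P1 (H <- V -> W -> Z -> K) has no collider blocking it and no conditioned non-collider, so it is open.
Try {V}:
  P1: blocked at fork node V ∈ conditioning set.
  P2: blocked at fork node V ∈ conditioning set.
  P3: blocked at fork node V ∈ conditioning set.
{V} contains no descendant of H and blocks every backdoor path.
No other singleton works — e.g. {N} leaves P1 open — so {V} is the unique smallest valid adjustment set.

{V}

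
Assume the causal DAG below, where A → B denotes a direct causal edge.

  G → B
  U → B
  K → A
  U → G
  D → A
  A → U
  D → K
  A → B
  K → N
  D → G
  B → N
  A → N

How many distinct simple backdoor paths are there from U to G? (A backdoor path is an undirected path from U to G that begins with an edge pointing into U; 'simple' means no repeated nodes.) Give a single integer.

8

A backdoor path from U to G is any simple undirected path whose first edge points into U (i.e. leaves U via a parent).
Parents of U: {A}.
Enumerating:
  P1: U <- A <- D -> K -> N <- B <- G
  P2: U <- A <- D -> G
  P3: U <- A <- K <- D -> G
  P4: U <- A <- K -> N <- B <- G
  P5: U <- A -> B <- G
  P6: U <- A -> B -> N <- K <- D -> G
  P7: U <- A -> N <- K <- D -> G
  P8: U <- A -> N <- B <- G
That exhausts the simple backdoor paths. Count: 8.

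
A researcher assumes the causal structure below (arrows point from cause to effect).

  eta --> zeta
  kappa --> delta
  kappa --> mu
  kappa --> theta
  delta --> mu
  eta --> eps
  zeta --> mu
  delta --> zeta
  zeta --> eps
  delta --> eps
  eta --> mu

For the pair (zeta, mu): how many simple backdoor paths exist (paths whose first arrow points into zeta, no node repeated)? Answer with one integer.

A backdoor path from zeta to mu is any simple undirected path whose first edge points into zeta (i.e. leaves zeta via a parent).
Parents of zeta: {delta, eta}.
Enumerating:
  P1: zeta <- eta -> mu
  P2: zeta <- eta -> eps <- delta <- kappa -> mu
  P3: zeta <- eta -> eps <- delta -> mu
  P4: zeta <- delta <- kappa -> mu
  P5: zeta <- delta -> mu
  P6: zeta <- delta -> eps <- eta -> mu
That exhausts the simple backdoor paths. Count: 6.

6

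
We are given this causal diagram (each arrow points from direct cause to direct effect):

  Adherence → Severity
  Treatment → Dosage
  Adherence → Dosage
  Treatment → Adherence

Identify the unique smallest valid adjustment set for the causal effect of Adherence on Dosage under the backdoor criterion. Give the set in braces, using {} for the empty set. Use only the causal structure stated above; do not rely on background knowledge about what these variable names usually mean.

{Treatment}

Variables eligible for adjustment (non-descendants of Adherence, excluding Adherence and Dosage): {Treatment}.
Backdoor paths from Adherence to Dosage:
  P1: Adherence <- Treatment -> Dosage
The empty set is not sufficient: P1 (Adherence <- Treatment -> Dosage) has no collider blocking it and no conditioned non-collider, so it is open.
Try {Treatment}:
  P1: blocked at fork node Treatment ∈ conditioning set.
{Treatment} contains no descendant of Adherence and blocks every backdoor path.
{Treatment} is the unique smallest valid adjustment set.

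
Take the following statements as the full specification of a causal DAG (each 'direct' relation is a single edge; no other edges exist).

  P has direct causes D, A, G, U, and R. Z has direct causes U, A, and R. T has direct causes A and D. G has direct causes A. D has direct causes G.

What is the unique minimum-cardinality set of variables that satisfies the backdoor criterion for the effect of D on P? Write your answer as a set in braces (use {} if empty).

{G}

Variables eligible for adjustment (non-descendants of D, excluding D and P): {A, G, R, U, Z}.
Backdoor paths from D to P:
  P1: D <- G <- A -> Z <- U -> P
  P2: D <- G <- A -> Z <- R -> P
  P3: D <- G <- A -> P
  P4: D <- G -> P
The empty set is not sufficient: P3 (D <- G <- A -> P) has no collider blocking it and no conditioned non-collider, so it is open.
Try {G}:
  P1: blocked at chain node G ∈ conditioning set.
  P2: blocked at chain node G ∈ conditioning set.
  P3: blocked at chain node G ∈ conditioning set.
  P4: blocked at fork node G ∈ conditioning set.
{G} contains no descendant of D and blocks every backdoor path.
No other singleton works — e.g. {U} leaves P3 open — so {G} is the unique smallest valid adjustment set.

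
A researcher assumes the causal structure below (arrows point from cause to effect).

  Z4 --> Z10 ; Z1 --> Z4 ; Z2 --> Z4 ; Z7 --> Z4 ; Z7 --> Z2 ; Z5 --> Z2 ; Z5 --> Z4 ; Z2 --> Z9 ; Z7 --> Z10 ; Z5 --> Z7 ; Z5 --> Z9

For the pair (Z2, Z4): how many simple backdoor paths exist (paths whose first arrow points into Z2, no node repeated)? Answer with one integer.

6

A backdoor path from Z2 to Z4 is any simple undirected path whose first edge points into Z2 (i.e. leaves Z2 via a parent).
Parents of Z2: {Z5, Z7}.
Enumerating:
  P1: Z2 <- Z5 -> Z7 -> Z4
  P2: Z2 <- Z5 -> Z7 -> Z10 <- Z4
  P3: Z2 <- Z5 -> Z4
  P4: Z2 <- Z7 <- Z5 -> Z4
  P5: Z2 <- Z7 -> Z4
  P6: Z2 <- Z7 -> Z10 <- Z4
That exhausts the simple backdoor paths. Count: 6.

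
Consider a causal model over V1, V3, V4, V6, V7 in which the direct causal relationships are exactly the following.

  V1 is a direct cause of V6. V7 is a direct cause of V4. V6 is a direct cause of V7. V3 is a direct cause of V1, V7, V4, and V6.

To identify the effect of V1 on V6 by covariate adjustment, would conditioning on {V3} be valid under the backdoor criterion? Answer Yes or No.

Yes

Backdoor paths from V1 to V6 (paths whose first edge points into V1):
  P1: V1 <- V3 -> V6
  P2: V1 <- V3 -> V7 <- V6
  P3: V1 <- V3 -> V4 <- V7 <- V6
Condition 1 (no descendant of V1 in the set): holds — descendants of V1 are {V4, V6, V7}; none are in {V3}.
Condition 2 (every backdoor path blocked by {V3}):
  P1: blocked at fork node V3 ∈ conditioning set.
  P2: blocked at fork node V3 ∈ conditioning set.
  P3: blocked at fork node V3 ∈ conditioning set.
{V3} satisfies the backdoor criterion.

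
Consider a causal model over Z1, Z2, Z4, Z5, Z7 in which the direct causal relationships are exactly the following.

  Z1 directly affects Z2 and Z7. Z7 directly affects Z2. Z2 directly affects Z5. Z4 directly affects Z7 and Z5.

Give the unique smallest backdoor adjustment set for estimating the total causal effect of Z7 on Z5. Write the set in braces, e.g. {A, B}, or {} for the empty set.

Variables eligible for adjustment (non-descendants of Z7, excluding Z7 and Z5): {Z1, Z4}.
Backdoor paths from Z7 to Z5:
  P1: Z7 <- Z4 -> Z5
  P2: Z7 <- Z1 -> Z2 -> Z5
The empty set is not sufficient: P1 (Z7 <- Z4 -> Z5) has no collider blocking it and no conditioned non-collider, so it is open.
Try {Z1, Z4}:
  P1: blocked at fork node Z4 ∈ conditioning set.
  P2: blocked at fork node Z1 ∈ conditioning set.
{Z1, Z4} contains no descendant of Z7 and blocks every backdoor path.
Every element of {Z1, Z4} is needed (dropping Z1 leaves P2 open; dropping Z4 leaves P1 open), so no proper subset is valid.
Among all size-2 subsets of the eligible variables, only {Z1, Z4} blocks every backdoor path, so it is the unique smallest valid adjustment set.

{Z1, Z4}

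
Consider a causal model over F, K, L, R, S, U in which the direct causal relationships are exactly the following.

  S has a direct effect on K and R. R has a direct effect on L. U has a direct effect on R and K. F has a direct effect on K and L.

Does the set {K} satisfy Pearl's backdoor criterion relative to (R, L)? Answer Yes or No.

No

Backdoor paths from R to L (paths whose first edge points into R):
  P1: R <- S -> K <- F -> L
  P2: R <- U -> K <- F -> L
Condition 1 (no descendant of R in the set): holds — descendants of R are {L}; none are in {K}.
Condition 2 (every backdoor path blocked by {K}):
  P1: open — collider(s) K are conditioned on (or have a conditioned descendant) and no non-collider on the path is in the set.
  P2: open — collider(s) K are conditioned on (or have a conditioned descendant) and no non-collider on the path is in the set.
{K} does not satisfy the backdoor criterion.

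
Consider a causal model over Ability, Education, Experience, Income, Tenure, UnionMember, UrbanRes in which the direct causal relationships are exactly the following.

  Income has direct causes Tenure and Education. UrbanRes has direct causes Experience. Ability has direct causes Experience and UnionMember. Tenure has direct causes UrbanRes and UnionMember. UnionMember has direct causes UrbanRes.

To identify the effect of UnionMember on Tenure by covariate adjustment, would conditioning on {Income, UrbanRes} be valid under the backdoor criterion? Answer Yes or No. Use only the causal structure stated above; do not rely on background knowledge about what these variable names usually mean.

Backdoor paths from UnionMember to Tenure (paths whose first edge points into UnionMember):
  P1: UnionMember <- UrbanRes -> Tenure
Condition 1 (no descendant of UnionMember in the set): FAILS — Income is a descendant of UnionMember.
Condition 2 (every backdoor path blocked by {Income, UrbanRes}):
  P1: blocked at fork node UrbanRes ∈ conditioning set.
{Income, UrbanRes} does not satisfy the backdoor criterion.

No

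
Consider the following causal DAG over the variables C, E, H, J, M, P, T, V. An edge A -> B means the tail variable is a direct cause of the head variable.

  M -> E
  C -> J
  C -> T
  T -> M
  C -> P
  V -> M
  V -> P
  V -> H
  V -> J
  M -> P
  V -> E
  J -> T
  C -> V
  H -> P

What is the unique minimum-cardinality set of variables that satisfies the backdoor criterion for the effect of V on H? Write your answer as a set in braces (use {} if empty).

Variables eligible for adjustment (non-descendants of V, excluding V and H): {C}.
Backdoor paths from V to H:
  P1: V <- C -> J -> T -> M -> P <- H
  P2: V <- C -> T -> M -> P <- H
  P3: V <- C -> P <- H
Each backdoor path contains an unconditioned collider, so every path is already blocked with the empty conditioning set:
  P1: blocked at collider P (neither it nor any descendant is in the conditioning set).
  P2: blocked at collider P (neither it nor any descendant is in the conditioning set).
  P3: blocked at collider P (neither it nor any descendant is in the conditioning set).
The empty set is therefore the unique smallest valid set.

{}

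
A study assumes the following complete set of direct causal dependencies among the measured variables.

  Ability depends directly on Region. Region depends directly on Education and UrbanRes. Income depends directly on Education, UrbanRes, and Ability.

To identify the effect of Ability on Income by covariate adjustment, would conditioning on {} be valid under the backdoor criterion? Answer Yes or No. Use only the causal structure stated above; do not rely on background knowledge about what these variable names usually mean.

Backdoor paths from Ability to Income (paths whose first edge points into Ability):
  P1: Ability <- Region <- Education -> Income
  P2: Ability <- Region <- UrbanRes -> Income
Condition 1 (no descendant of Ability in the set): holds — descendants of Ability are {Income}; none are in {}.
Condition 2 (every backdoor path blocked by {}):
  P1: open — no interior node is in the conditioning set.
  P2: open — no interior node is in the conditioning set.
{} does not satisfy the backdoor criterion.

No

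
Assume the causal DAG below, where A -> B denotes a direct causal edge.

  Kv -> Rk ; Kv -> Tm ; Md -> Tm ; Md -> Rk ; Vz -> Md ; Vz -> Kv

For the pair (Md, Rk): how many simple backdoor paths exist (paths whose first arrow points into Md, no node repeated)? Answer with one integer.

A backdoor path from Md to Rk is any simple undirected path whose first edge points into Md (i.e. leaves Md via a parent).
Parents of Md: {Vz}.
Enumerating:
  P1: Md <- Vz -> Kv -> Rk
That exhausts the simple backdoor paths. Count: 1.

1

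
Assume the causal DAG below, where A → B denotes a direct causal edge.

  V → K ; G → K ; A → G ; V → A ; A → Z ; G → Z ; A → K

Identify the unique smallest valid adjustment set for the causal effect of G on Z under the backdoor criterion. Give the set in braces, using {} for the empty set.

{A}

Variables eligible for adjustment (non-descendants of G, excluding G and Z): {A, V}.
Backdoor paths from G to Z:
  P1: G <- A -> Z
The empty set is not sufficient: P1 (G <- A -> Z) has no collider blocking it and no conditioned non-collider, so it is open.
Try {A}:
  P1: blocked at fork node A ∈ conditioning set.
{A} contains no descendant of G and blocks every backdoor path.
No other singleton works — e.g. {V} leaves P1 open — so {A} is the unique smallest valid adjustment set.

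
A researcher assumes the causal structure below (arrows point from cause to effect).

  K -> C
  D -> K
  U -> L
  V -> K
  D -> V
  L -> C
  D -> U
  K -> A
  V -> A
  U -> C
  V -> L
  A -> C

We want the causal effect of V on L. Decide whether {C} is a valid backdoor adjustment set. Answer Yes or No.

Backdoor paths from V to L (paths whose first edge points into V):
  P1: V <- D -> U -> L
  P2: V <- D -> U -> C <- L
  P3: V <- D -> K -> A -> C <- U -> L
  P4: V <- D -> K -> A -> C <- L
  P5: V <- D -> K -> C <- U -> L
  P6: V <- D -> K -> C <- L
Condition 1 (no descendant of V in the set): FAILS — C is a descendant of V.
Condition 2 (every backdoor path blocked by {C}):
  P1: open — no interior node is in the conditioning set.
  P2: open — collider(s) C are conditioned on (or have a conditioned descendant) and no non-collider on the path is in the set.
  P3: open — collider(s) C are conditioned on (or have a conditioned descendant) and no non-collider on the path is in the set.
  P4: open — collider(s) C are conditioned on (or have a conditioned descendant) and no non-collider on the path is in the set.
  P5: open — collider(s) C are conditioned on (or have a conditioned descendant) and no non-collider on the path is in the set.
  P6: open — collider(s) C are conditioned on (or have a conditioned descendant) and no non-collider on the path is in the set.
{C} does not satisfy the backdoor criterion.

No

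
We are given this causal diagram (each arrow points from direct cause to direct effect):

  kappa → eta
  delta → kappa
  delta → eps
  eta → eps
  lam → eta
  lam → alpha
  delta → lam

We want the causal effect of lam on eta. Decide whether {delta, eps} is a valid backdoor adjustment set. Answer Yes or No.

Backdoor paths from lam to eta (paths whose first edge points into lam):
  P1: lam <- delta -> kappa -> eta
  P2: lam <- delta -> eps <- eta
Condition 1 (no descendant of lam in the set): FAILS — eps is a descendant of lam.
Condition 2 (every backdoor path blocked by {delta, eps}):
  P1: blocked at fork node delta ∈ conditioning set.
  P2: blocked at fork node delta ∈ conditioning set.
{delta, eps} does not satisfy the backdoor criterion.

No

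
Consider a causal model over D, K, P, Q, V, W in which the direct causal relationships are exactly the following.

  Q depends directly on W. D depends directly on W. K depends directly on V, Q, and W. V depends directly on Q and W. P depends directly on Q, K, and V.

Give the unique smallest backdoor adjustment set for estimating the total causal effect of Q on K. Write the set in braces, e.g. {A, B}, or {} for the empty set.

{W}

Variables eligible for adjustment (non-descendants of Q, excluding Q and K): {D, W}.
Backdoor paths from Q to K:
  P1: Q <- W -> V -> K
  P2: Q <- W -> V -> P <- K
  P3: Q <- W -> K
The empty set is not sufficient: P1 (Q <- W -> V -> K) has no collider blocking it and no conditioned non-collider, so it is open.
Try {W}:
  P1: blocked at fork node W ∈ conditioning set.
  P2: blocked at fork node W ∈ conditioning set.
  P3: blocked at fork node W ∈ conditioning set.
{W} contains no descendant of Q and blocks every backdoor path.
No other singleton works — e.g. {D} leaves P1 open — so {W} is the unique smallest valid adjustment set.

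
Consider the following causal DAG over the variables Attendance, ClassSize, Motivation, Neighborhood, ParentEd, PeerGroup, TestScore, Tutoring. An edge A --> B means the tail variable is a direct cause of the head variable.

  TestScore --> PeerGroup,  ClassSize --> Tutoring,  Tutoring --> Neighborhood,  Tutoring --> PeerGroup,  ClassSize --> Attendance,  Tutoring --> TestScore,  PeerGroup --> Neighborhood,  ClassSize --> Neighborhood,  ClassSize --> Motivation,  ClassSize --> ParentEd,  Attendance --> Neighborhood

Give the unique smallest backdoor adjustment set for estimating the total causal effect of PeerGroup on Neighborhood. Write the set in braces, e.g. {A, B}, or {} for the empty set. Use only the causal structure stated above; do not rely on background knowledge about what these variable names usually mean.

Variables eligible for adjustment (non-descendants of PeerGroup, excluding PeerGroup and Neighborhood): {Attendance, ClassSize, Motivation, ParentEd, TestScore, Tutoring}.
Backdoor paths from PeerGroup to Neighborhood:
  P1: PeerGroup <- Tutoring <- ClassSize -> Attendance -> Neighborhood
  P2: PeerGroup <- Tutoring <- ClassSize -> Neighborhood
  P3: PeerGroup <- Tutoring -> Neighborhood
  P4: PeerGroup <- TestScore <- Tutoring <- ClassSize -> Attendance -> Neighborhood
  P5: PeerGroup <- TestScore <- Tutoring <- ClassSize -> Neighborhood
  P6: PeerGroup <- TestScore <- Tutoring -> Neighborhood
The empty set is not sufficient: P1 (PeerGroup <- Tutoring <- ClassSize -> Attendance -> Neighborhood) has no collider blocking it and no conditioned non-collider, so it is open.
Try {Tutoring}:
  P1: blocked at chain node Tutoring ∈ conditioning set.
  P2: blocked at chain node Tutoring ∈ conditioning set.
  P3: blocked at fork node Tutoring ∈ conditioning set.
  P4: blocked at chain node Tutoring ∈ conditioning set.
  P5: blocked at chain node Tutoring ∈ conditioning set.
  P6: blocked at fork node Tutoring ∈ conditioning set.
{Tutoring} contains no descendant of PeerGroup and blocks every backdoor path.
No other singleton works — e.g. {ClassSize} leaves P3 open — so {Tutoring} is the unique smallest valid adjustment set.

{Tutoring}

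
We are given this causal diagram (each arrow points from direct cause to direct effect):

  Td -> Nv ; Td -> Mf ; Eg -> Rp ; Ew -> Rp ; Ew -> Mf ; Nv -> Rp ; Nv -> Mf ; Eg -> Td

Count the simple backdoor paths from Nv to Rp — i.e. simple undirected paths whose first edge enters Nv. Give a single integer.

A backdoor path from Nv to Rp is any simple undirected path whose first edge points into Nv (i.e. leaves Nv via a parent).
Parents of Nv: {Td}.
Enumerating:
  P1: Nv <- Td <- Eg -> Rp
  P2: Nv <- Td -> Mf <- Ew -> Rp
That exhausts the simple backdoor paths. Count: 2.

2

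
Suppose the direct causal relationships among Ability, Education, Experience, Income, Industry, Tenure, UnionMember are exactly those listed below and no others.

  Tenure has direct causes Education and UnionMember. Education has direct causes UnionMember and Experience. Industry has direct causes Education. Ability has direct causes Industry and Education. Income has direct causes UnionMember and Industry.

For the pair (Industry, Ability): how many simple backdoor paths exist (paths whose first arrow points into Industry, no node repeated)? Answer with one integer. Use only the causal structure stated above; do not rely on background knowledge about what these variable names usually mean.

1

A backdoor path from Industry to Ability is any simple undirected path whose first edge points into Industry (i.e. leaves Industry via a parent).
Parents of Industry: {Education}.
Enumerating:
  P1: Industry <- Education -> Ability
That exhausts the simple backdoor paths. Count: 1.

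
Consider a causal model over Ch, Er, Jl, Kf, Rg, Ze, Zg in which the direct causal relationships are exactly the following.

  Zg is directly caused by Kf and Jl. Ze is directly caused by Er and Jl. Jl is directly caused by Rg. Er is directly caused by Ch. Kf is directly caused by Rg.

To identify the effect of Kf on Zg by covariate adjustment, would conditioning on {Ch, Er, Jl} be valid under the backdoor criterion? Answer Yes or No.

Yes

Backdoor paths from Kf to Zg (paths whose first edge points into Kf):
  P1: Kf <- Rg -> Jl -> Zg
Condition 1 (no descendant of Kf in the set): holds — descendants of Kf are {Zg}; none are in {Ch, Er, Jl}.
Condition 2 (every backdoor path blocked by {Ch, Er, Jl}):
  P1: blocked at chain node Jl ∈ conditioning set.
{Ch, Er, Jl} satisfies the backdoor criterion.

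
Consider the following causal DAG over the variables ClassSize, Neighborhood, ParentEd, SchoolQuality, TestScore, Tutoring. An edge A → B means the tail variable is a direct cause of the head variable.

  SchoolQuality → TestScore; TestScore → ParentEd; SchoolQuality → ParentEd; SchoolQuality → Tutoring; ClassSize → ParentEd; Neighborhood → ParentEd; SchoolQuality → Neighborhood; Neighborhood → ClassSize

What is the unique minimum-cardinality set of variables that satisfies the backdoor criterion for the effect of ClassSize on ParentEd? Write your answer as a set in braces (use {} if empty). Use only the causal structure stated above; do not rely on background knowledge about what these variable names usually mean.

Variables eligible for adjustment (non-descendants of ClassSize, excluding ClassSize and ParentEd): {Neighborhood, SchoolQuality, TestScore, Tutoring}.
Backdoor paths from ClassSize to ParentEd:
  P1: ClassSize <- Neighborhood <- SchoolQuality -> TestScore -> ParentEd
  P2: ClassSize <- Neighborhood <- SchoolQuality -> ParentEd
  P3: ClassSize <- Neighborhood -> ParentEd
The empty set is not sufficient: P1 (ClassSize <- Neighborhood <- SchoolQuality -> TestScore -> ParentEd) has no collider blocking it and no conditioned non-collider, so it is open.
Try {Neighborhood}:
  P1: blocked at chain node Neighborhood ∈ conditioning set.
  P2: blocked at chain node Neighborhood ∈ conditioning set.
  P3: blocked at fork node Neighborhood ∈ conditioning set.
{Neighborhood} contains no descendant of ClassSize and blocks every backdoor path.
No other singleton works — e.g. {SchoolQuality} leaves P3 open — so {Neighborhood} is the unique smallest valid adjustment set.

{Neighborhood}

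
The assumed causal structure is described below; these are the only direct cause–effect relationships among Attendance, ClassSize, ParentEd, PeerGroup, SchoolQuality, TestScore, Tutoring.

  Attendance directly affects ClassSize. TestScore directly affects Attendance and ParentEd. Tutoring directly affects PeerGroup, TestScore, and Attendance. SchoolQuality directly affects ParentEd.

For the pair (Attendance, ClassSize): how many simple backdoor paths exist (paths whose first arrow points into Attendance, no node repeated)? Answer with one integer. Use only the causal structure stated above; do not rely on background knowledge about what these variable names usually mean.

A backdoor path from Attendance to ClassSize is any simple undirected path whose first edge points into Attendance (i.e. leaves Attendance via a parent).
Parents of Attendance: {TestScore, Tutoring}.
No simple path from any parent of Attendance reaches ClassSize without revisiting Attendance, so there are no backdoor paths.

0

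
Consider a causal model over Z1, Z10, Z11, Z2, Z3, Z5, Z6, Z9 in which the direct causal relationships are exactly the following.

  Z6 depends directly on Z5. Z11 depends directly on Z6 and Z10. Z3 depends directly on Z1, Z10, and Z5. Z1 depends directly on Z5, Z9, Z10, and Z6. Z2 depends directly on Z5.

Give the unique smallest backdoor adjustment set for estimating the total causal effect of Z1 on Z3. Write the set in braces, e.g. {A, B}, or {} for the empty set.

Variables eligible for adjustment (non-descendants of Z1, excluding Z1 and Z3): {Z10, Z11, Z2, Z5, Z6, Z9}.
Backdoor paths from Z1 to Z3:
  P1: Z1 <- Z5 -> Z6 -> Z11 <- Z10 -> Z3
  P2: Z1 <- Z5 -> Z3
  P3: Z1 <- Z6 <- Z5 -> Z3
  P4: Z1 <- Z6 -> Z11 <- Z10 -> Z3
  P5: Z1 <- Z10 -> Z3
  P6: Z1 <- Z10 -> Z11 <- Z6 <- Z5 -> Z3
The empty set is not sufficient: P2 (Z1 <- Z5 -> Z3) has no collider blocking it and no conditioned non-collider, so it is open.
Try {Z10, Z5}:
  P1: blocked at fork node Z5 ∈ conditioning set.
  P2: blocked at fork node Z5 ∈ conditioning set.
  P3: blocked at fork node Z5 ∈ conditioning set.
  P4: blocked at collider Z11 (neither it nor any descendant is in the conditioning set).
  P5: blocked at fork node Z10 ∈ conditioning set.
  P6: blocked at fork node Z10 ∈ conditioning set.
{Z10, Z5} contains no descendant of Z1 and blocks every backdoor path.
Every element of {Z10, Z5} is needed (dropping Z10 leaves P5 open; dropping Z5 leaves P2 open), so no proper subset is valid.
Among all size-2 subsets of the eligible variables, only {Z10, Z5} blocks every backdoor path, so it is the unique smallest valid adjustment set.

{Z10, Z5}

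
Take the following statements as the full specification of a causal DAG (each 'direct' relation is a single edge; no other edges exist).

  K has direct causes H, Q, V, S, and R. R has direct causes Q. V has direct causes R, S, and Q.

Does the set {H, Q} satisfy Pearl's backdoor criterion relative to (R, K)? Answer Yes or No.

Yes

Backdoor paths from R to K (paths whose first edge points into R):
  P1: R <- Q -> V <- S -> K
  P2: R <- Q -> V -> K
  P3: R <- Q -> K
Condition 1 (no descendant of R in the set): holds — descendants of R are {K, V}; none are in {H, Q}.
Condition 2 (every backdoor path blocked by {H, Q}):
  P1: blocked at fork node Q ∈ conditioning set.
  P2: blocked at fork node Q ∈ conditioning set.
  P3: blocked at fork node Q ∈ conditioning set.
{H, Q} satisfies the backdoor criterion.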